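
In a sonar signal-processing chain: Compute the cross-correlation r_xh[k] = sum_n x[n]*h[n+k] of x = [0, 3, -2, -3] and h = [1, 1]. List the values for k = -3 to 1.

Both sequences indexed from 0 and zero outside their support.
Lags with overlap: k = -3 to 1.
  r_xh[-3] = x[3]*h[0] = -3
  r_xh[-2] = x[2]*h[0] + x[3]*h[1] = -5
  r_xh[-1] = x[1]*h[0] + x[2]*h[1] = 1
  r_xh[0] = x[0]*h[0] + x[1]*h[1] = 3
  r_xh[1] = x[0]*h[1] = 0
r_xh = [-3, -5, 1, 3, 0] (for k = -3, ..., 1)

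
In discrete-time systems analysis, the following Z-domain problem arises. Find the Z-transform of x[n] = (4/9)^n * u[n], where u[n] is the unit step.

The Z-transform of a^n * u[n] is z/(z-a) for |z| > |a|.
Here a = 4/9, so X(z) = z/(z - (4/9)) = 9z/(9z - 4)
ROC: |z| > 4/9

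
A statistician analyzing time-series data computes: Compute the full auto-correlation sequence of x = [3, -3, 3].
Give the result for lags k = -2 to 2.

r_xx[k] = sum_m x[m]*x[m+k], indexed from 0, for k = -2 to 2:
  r_xx[-2] = x[2]*x[0] = 9
  r_xx[-1] = x[1]*x[0] + x[2]*x[1] = -18
  r_xx[0] = x[0]*x[0] + x[1]*x[1] + x[2]*x[2] = 27
  r_xx[1] = x[0]*x[1] + x[1]*x[2] = -18
  r_xx[2] = x[0]*x[2] = 9
r_xx = [9, -18, 27, -18, 9]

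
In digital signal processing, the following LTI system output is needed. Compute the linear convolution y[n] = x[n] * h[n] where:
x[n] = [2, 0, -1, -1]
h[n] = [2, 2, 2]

y[n] = sum_k x[k]*h[n-k]. Output length = len(x) + len(h) - 1 = 4 + 3 - 1 = 6.
y[0] = 2*2 = 4
y[1] = 0*2 + 2*2 = 4
y[2] = -1*2 + 0*2 + 2*2 = 2
y[3] = -1*2 + -1*2 + 0*2 = -4
y[4] = -1*2 + -1*2 = -4
y[5] = -1*2 = -2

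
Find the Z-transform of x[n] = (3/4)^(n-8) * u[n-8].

Time-shifting property: if X(z) = Z{x[n]}, then Z{x[n-d]} = z^(-d) * X(z)
X(z) = z/(z - 3/4) for x[n] = (3/4)^n * u[n]
Z{x[n-8]} = z^(-8) * z/(z - 3/4) = z^(-7)/(z - 3/4)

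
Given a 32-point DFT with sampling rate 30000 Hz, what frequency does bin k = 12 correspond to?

The frequency of DFT bin k is: f_k = k * f_s / N
f_12 = 12 * 30000 / 32 = 11250 Hz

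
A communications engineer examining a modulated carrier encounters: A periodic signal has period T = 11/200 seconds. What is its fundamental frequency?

The fundamental frequency is the reciprocal of the period.
f = 1/T = 1/(11/200) = 200/11 Hz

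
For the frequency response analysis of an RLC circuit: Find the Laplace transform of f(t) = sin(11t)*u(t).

Standard pair: sin(wt)*u(t) <-> w/(s^2+w^2)
With w = 11: L{sin(11t)*u(t)} = 11/(s^2+121)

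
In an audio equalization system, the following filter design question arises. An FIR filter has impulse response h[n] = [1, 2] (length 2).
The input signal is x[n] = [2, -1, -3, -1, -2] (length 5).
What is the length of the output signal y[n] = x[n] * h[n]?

For linear convolution, the output length is:
len(y) = len(x) + len(h) - 1 = 5 + 2 - 1 = 6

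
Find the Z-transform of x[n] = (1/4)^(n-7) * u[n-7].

Time-shifting property: if X(z) = Z{x[n]}, then Z{x[n-d]} = z^(-d) * X(z)
X(z) = z/(z - 1/4) for x[n] = (1/4)^n * u[n]
Z{x[n-7]} = z^(-7) * z/(z - 1/4) = z^(-6)/(z - 1/4)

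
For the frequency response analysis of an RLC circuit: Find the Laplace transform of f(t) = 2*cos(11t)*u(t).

Standard pair: cos(wt)*u(t) <-> s/(s^2+w^2)
With w = 11: L{2*cos(11t)*u(t)} = 2s/(s^2+121)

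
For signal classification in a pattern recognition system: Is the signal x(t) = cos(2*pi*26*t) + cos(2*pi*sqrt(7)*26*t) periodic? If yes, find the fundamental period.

f1 = 26 Hz, f2 = 26*sqrt(7) Hz
Ratio f2/f1 = sqrt(7), which is irrational.
Since the frequency ratio is irrational, no common period exists.
The signal is not periodic.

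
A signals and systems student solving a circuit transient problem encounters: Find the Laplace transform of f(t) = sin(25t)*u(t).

Standard pair: sin(wt)*u(t) <-> w/(s^2+w^2)
With w = 25: L{sin(25t)*u(t)} = 25/(s^2+625)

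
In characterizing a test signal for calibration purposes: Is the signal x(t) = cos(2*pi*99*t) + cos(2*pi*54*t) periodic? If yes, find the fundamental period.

f1 = 99 Hz, f2 = 54 Hz
Period T1 = 1/99, T2 = 1/54
Ratio T1/T2 = 54/99, which is rational.
The signal is periodic with fundamental period T = 1/GCD(99,54) = 1/9 s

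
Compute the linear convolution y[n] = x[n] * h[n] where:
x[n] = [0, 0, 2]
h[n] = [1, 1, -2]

y[n] = sum_k x[k]*h[n-k]. Output length = len(x) + len(h) - 1 = 3 + 3 - 1 = 5.
y[0] = 0*1 = 0
y[1] = 0*1 + 0*1 = 0
y[2] = 2*1 + 0*1 + 0*-2 = 2
y[3] = 2*1 + 0*-2 = 2
y[4] = 2*-2 = -4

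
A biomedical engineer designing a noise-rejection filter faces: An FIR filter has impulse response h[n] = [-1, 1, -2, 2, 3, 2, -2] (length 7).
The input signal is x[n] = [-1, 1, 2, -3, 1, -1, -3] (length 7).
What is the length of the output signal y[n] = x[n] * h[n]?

For linear convolution, the output length is:
len(y) = len(x) + len(h) - 1 = 7 + 7 - 1 = 13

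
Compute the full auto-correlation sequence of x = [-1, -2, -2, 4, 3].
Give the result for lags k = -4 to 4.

r_xx[k] = sum_m x[m]*x[m+k], indexed from 0, for k = -4 to 4:
  r_xx[-4] = x[4]*x[0] = -3
  r_xx[-3] = x[3]*x[0] + x[4]*x[1] = -10
  r_xx[-2] = x[2]*x[0] + x[3]*x[1] + x[4]*x[2] = -12
  r_xx[-1] = x[1]*x[0] + x[2]*x[1] + x[3]*x[2] + x[4]*x[3] = 10
  r_xx[0] = x[0]*x[0] + x[1]*x[1] + x[2]*x[2] + x[3]*x[3] + x[4]*x[4] = 34
  r_xx[1] = x[0]*x[1] + x[1]*x[2] + x[2]*x[3] + x[3]*x[4] = 10
  r_xx[2] = x[0]*x[2] + x[1]*x[3] + x[2]*x[4] = -12
  r_xx[3] = x[0]*x[3] + x[1]*x[4] = -10
  r_xx[4] = x[0]*x[4] = -3
r_xx = [-3, -10, -12, 10, 34, 10, -12, -10, -3]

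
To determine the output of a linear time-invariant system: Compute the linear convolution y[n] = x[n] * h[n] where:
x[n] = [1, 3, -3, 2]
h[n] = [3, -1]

y[n] = sum_k x[k]*h[n-k]. Output length = len(x) + len(h) - 1 = 4 + 2 - 1 = 5.
y[0] = 1*3 = 3
y[1] = 3*3 + 1*-1 = 8
y[2] = -3*3 + 3*-1 = -12
y[3] = 2*3 + -3*-1 = 9
y[4] = 2*-1 = -2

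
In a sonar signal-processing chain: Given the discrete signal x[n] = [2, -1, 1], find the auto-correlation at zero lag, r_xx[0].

The auto-correlation at zero lag r_xx[0] equals the signal energy.
r_xx[0] = sum of x[n]^2 = 2^2 + (-1)^2 + 1^2
= 4 + 1 + 1 = 6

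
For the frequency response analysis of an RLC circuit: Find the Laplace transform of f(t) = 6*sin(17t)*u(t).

Standard pair: sin(wt)*u(t) <-> w/(s^2+w^2)
With w = 17: L{6*sin(17t)*u(t)} = 102/(s^2+289)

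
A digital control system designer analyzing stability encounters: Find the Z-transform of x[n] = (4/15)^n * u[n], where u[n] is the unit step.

The Z-transform of a^n * u[n] is z/(z-a) for |z| > |a|.
Here a = 4/15, so X(z) = z/(z - (4/15)) = 15z/(15z - 4)
ROC: |z| > 4/15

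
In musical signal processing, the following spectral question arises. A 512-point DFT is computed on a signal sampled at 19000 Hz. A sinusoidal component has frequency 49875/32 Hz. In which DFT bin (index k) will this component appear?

DFT frequency resolution = f_s/N = 19000/512 = 2375/64 Hz
Bin index k = f_signal / resolution = 49875/32 / 2375/64 = 42
The signal frequency 49875/32 Hz falls in DFT bin k = 42.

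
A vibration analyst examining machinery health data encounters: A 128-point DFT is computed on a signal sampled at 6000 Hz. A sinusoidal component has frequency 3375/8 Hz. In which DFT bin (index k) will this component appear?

DFT frequency resolution = f_s/N = 6000/128 = 375/8 Hz
Bin index k = f_signal / resolution = 3375/8 / 375/8 = 9
The signal frequency 3375/8 Hz falls in DFT bin k = 9.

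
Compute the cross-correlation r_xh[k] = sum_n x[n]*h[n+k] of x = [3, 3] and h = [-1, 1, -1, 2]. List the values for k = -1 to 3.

Both sequences indexed from 0 and zero outside their support.
Lags with overlap: k = -1 to 3.
  r_xh[-1] = x[1]*h[0] = -3
  r_xh[0] = x[0]*h[0] + x[1]*h[1] = 0
  r_xh[1] = x[0]*h[1] + x[1]*h[2] = 0
  r_xh[2] = x[0]*h[2] + x[1]*h[3] = 3
  r_xh[3] = x[0]*h[3] = 6
r_xh = [-3, 0, 0, 3, 6] (for k = -1, ..., 3)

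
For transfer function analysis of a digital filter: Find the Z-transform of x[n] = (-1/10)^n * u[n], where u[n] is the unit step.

The Z-transform of a^n * u[n] is z/(z-a) for |z| > |a|.
Here a = -1/10, so X(z) = z/(z - (-1/10)) = 10z/(10z + 1)
ROC: |z| > 1/10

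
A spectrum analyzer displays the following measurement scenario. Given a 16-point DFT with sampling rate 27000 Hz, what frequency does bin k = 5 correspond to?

The frequency of DFT bin k is: f_k = k * f_s / N
f_5 = 5 * 27000 / 16 = 16875/2 Hz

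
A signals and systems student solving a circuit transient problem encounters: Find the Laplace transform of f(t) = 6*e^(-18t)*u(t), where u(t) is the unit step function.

Standard Laplace transform pair:
e^(-at)*u(t) <-> 1/(s+a)
With a = 18: L{6*e^(-18t)*u(t)} = 6/(s+18), ROC: Re(s) > -18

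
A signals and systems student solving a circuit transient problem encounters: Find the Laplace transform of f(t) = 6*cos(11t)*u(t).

Standard pair: cos(wt)*u(t) <-> s/(s^2+w^2)
With w = 11: L{6*cos(11t)*u(t)} = 6s/(s^2+121)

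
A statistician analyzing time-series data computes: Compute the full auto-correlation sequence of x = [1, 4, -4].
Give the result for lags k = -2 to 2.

r_xx[k] = sum_m x[m]*x[m+k], indexed from 0, for k = -2 to 2:
  r_xx[-2] = x[2]*x[0] = -4
  r_xx[-1] = x[1]*x[0] + x[2]*x[1] = -12
  r_xx[0] = x[0]*x[0] + x[1]*x[1] + x[2]*x[2] = 33
  r_xx[1] = x[0]*x[1] + x[1]*x[2] = -12
  r_xx[2] = x[0]*x[2] = -4
r_xx = [-4, -12, 33, -12, -4]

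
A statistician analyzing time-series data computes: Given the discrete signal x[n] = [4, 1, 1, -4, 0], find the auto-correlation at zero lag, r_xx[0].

The auto-correlation at zero lag r_xx[0] equals the signal energy.
r_xx[0] = sum of x[n]^2 = 4^2 + 1^2 + 1^2 + (-4)^2 + 0^2
= 16 + 1 + 1 + 16 + 0 = 34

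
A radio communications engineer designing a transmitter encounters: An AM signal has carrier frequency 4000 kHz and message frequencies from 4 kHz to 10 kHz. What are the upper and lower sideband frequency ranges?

Upper sideband (USB) = fc + [fm_low, fm_high] = 4000 + [4, 10] = [4004, 4010] kHz
Lower sideband (LSB) = fc - [fm_high, fm_low] = 4000 - [10, 4] = [3990, 3996] kHz
Total occupied spectrum: 3990 kHz to 4010 kHz (plus carrier at 4000 kHz)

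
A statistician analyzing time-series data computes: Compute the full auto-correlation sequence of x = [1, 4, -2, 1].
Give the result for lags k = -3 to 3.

r_xx[k] = sum_m x[m]*x[m+k], indexed from 0, for k = -3 to 3:
  r_xx[-3] = x[3]*x[0] = 1
  r_xx[-2] = x[2]*x[0] + x[3]*x[1] = 2
  r_xx[-1] = x[1]*x[0] + x[2]*x[1] + x[3]*x[2] = -6
  r_xx[0] = x[0]*x[0] + x[1]*x[1] + x[2]*x[2] + x[3]*x[3] = 22
  r_xx[1] = x[0]*x[1] + x[1]*x[2] + x[2]*x[3] = -6
  r_xx[2] = x[0]*x[2] + x[1]*x[3] = 2
  r_xx[3] = x[0]*x[3] = 1
r_xx = [1, 2, -6, 22, -6, 2, 1]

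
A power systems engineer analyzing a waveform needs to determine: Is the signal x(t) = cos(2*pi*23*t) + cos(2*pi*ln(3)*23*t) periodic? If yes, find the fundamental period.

f1 = 23 Hz, f2 = 23*ln(3) Hz
Ratio f2/f1 = ln(3), which is irrational.
Since the frequency ratio is irrational, no common period exists.
The signal is not periodic.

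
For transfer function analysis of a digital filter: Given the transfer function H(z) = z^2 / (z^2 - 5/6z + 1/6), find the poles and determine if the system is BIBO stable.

Poles are roots of the denominator: z^2 - 5/6z + 1/6 = 0.
Quadratic formula: z = [-(-5/6) +/- sqrt((-5/6)^2 - 4*(1/6))] / 2
Discriminant = 25/36 - 2/3 = 1/36; sqrt = 1/6.
z = (5/6 +/- 1/6) / 2 => z = 1/2 or z = 1/3.
|p1| = 1/2, |p2| = 1/3.
For BIBO stability, all poles must lie inside the unit circle (|p| < 1).
System is STABLE since both |p| < 1.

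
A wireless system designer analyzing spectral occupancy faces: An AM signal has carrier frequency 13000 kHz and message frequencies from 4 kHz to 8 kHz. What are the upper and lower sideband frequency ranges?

Upper sideband (USB) = fc + [fm_low, fm_high] = 13000 + [4, 8] = [13004, 13008] kHz
Lower sideband (LSB) = fc - [fm_high, fm_low] = 13000 - [8, 4] = [12992, 12996] kHz
Total occupied spectrum: 12992 kHz to 13008 kHz (plus carrier at 13000 kHz)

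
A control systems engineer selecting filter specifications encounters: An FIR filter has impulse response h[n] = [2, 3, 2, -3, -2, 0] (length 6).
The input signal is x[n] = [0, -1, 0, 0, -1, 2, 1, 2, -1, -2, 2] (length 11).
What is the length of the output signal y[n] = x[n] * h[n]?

For linear convolution, the output length is:
len(y) = len(x) + len(h) - 1 = 11 + 6 - 1 = 16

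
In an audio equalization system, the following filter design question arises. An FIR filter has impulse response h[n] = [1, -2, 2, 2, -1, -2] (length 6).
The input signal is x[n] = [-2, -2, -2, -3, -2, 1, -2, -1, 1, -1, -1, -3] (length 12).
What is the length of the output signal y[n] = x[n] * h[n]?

For linear convolution, the output length is:
len(y) = len(x) + len(h) - 1 = 12 + 6 - 1 = 17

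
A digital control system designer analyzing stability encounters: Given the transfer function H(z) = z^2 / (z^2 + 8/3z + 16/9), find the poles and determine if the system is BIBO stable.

Poles are roots of the denominator: z^2 + 8/3z + 16/9 = 0.
Quadratic formula: z = [-(8/3) +/- sqrt((8/3)^2 - 4*(16/9))] / 2
Discriminant = 64/9 - 64/9 = 0; sqrt = 0.
z = (-8/3 +/- 0) / 2 = -4/3 (repeated root).
|p1| = 4/3, |p2| = 4/3.
For BIBO stability, all poles must lie inside the unit circle (|p| < 1).
System is UNSTABLE since at least one |p| >= 1.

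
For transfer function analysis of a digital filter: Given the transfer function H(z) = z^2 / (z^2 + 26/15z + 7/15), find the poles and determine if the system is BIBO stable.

Poles are roots of the denominator: z^2 + 26/15z + 7/15 = 0.
Quadratic formula: z = [-(26/15) +/- sqrt((26/15)^2 - 4*(7/15))] / 2
Discriminant = 676/225 - 28/15 = 256/225; sqrt = 16/15.
z = (-26/15 +/- 16/15) / 2 => z = -1/3 or z = -7/5.
|p1| = 7/5, |p2| = 1/3.
For BIBO stability, all poles must lie inside the unit circle (|p| < 1).
System is UNSTABLE since at least one |p| >= 1.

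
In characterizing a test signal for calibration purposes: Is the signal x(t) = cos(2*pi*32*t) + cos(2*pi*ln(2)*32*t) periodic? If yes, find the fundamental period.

f1 = 32 Hz, f2 = 32*ln(2) Hz
Ratio f2/f1 = ln(2), which is irrational.
Since the frequency ratio is irrational, no common period exists.
The signal is not periodic.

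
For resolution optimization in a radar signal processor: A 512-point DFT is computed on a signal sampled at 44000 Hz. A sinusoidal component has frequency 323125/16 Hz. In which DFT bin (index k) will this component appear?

DFT frequency resolution = f_s/N = 44000/512 = 1375/16 Hz
Bin index k = f_signal / resolution = 323125/16 / 1375/16 = 235
The signal frequency 323125/16 Hz falls in DFT bin k = 235.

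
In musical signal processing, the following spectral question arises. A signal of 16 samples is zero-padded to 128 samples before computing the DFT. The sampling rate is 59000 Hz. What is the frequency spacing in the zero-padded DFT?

Original DFT: N = 16, resolution = f_s/N = 59000/16 = 7375/2 Hz
Zero-padded DFT: N = 128, resolution = f_s/N = 59000/128 = 7375/16 Hz
Zero-padding interpolates the spectrum (finer frequency grid)
but does NOT improve the true spectral resolution (ability to resolve close frequencies).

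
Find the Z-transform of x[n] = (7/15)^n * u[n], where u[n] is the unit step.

The Z-transform of a^n * u[n] is z/(z-a) for |z| > |a|.
Here a = 7/15, so X(z) = z/(z - (7/15)) = 15z/(15z - 7)
ROC: |z| > 7/15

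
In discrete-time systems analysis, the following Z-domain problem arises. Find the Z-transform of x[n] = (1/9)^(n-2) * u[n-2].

Time-shifting property: if X(z) = Z{x[n]}, then Z{x[n-d]} = z^(-d) * X(z)
X(z) = z/(z - 1/9) for x[n] = (1/9)^n * u[n]
Z{x[n-2]} = z^(-2) * z/(z - 1/9) = z^(-1)/(z - 1/9)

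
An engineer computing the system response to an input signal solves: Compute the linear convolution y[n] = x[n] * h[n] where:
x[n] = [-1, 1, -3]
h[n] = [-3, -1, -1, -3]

y[n] = sum_k x[k]*h[n-k]. Output length = len(x) + len(h) - 1 = 3 + 4 - 1 = 6.
y[0] = -1*-3 = 3
y[1] = 1*-3 + -1*-1 = -2
y[2] = -3*-3 + 1*-1 + -1*-1 = 9
y[3] = -3*-1 + 1*-1 + -1*-3 = 5
y[4] = -3*-1 + 1*-3 = 0
y[5] = -3*-3 = 9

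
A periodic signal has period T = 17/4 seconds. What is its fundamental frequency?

The fundamental frequency is the reciprocal of the period.
f = 1/T = 1/(17/4) = 4/17 Hz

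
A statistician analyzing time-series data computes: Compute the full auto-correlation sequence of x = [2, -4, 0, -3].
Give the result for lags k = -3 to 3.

r_xx[k] = sum_m x[m]*x[m+k], indexed from 0, for k = -3 to 3:
  r_xx[-3] = x[3]*x[0] = -6
  r_xx[-2] = x[2]*x[0] + x[3]*x[1] = 12
  r_xx[-1] = x[1]*x[0] + x[2]*x[1] + x[3]*x[2] = -8
  r_xx[0] = x[0]*x[0] + x[1]*x[1] + x[2]*x[2] + x[3]*x[3] = 29
  r_xx[1] = x[0]*x[1] + x[1]*x[2] + x[2]*x[3] = -8
  r_xx[2] = x[0]*x[2] + x[1]*x[3] = 12
  r_xx[3] = x[0]*x[3] = -6
r_xx = [-6, 12, -8, 29, -8, 12, -6]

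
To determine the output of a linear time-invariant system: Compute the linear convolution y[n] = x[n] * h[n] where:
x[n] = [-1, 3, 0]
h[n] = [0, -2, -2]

y[n] = sum_k x[k]*h[n-k]. Output length = len(x) + len(h) - 1 = 3 + 3 - 1 = 5.
y[0] = -1*0 = 0
y[1] = 3*0 + -1*-2 = 2
y[2] = 0*0 + 3*-2 + -1*-2 = -4
y[3] = 0*-2 + 3*-2 = -6
y[4] = 0*-2 = 0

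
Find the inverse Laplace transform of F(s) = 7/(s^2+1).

Standard pair: w/(s^2+w^2) <-> sin(wt)*u(t)
Recognize w^2 = 1, so w = 1; numerator 7 = 7*1.
f(t) = 7*sin(t)*u(t)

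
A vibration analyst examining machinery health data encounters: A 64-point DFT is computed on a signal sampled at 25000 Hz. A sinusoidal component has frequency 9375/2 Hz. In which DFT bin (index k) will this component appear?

DFT frequency resolution = f_s/N = 25000/64 = 3125/8 Hz
Bin index k = f_signal / resolution = 9375/2 / 3125/8 = 12
The signal frequency 9375/2 Hz falls in DFT bin k = 12.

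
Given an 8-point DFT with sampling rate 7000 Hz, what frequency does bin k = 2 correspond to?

The frequency of DFT bin k is: f_k = k * f_s / N
f_2 = 2 * 7000 / 8 = 1750 Hz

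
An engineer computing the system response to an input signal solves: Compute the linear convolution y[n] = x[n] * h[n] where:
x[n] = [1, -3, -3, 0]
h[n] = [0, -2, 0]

y[n] = sum_k x[k]*h[n-k]. Output length = len(x) + len(h) - 1 = 4 + 3 - 1 = 6.
y[0] = 1*0 = 0
y[1] = -3*0 + 1*-2 = -2
y[2] = -3*0 + -3*-2 + 1*0 = 6
y[3] = 0*0 + -3*-2 + -3*0 = 6
y[4] = 0*-2 + -3*0 = 0
y[5] = 0*0 = 0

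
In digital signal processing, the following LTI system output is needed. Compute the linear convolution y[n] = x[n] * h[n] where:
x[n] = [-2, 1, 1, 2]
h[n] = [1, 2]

y[n] = sum_k x[k]*h[n-k]. Output length = len(x) + len(h) - 1 = 4 + 2 - 1 = 5.
y[0] = -2*1 = -2
y[1] = 1*1 + -2*2 = -3
y[2] = 1*1 + 1*2 = 3
y[3] = 2*1 + 1*2 = 4
y[4] = 2*2 = 4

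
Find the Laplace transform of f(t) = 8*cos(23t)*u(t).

Standard pair: cos(wt)*u(t) <-> s/(s^2+w^2)
With w = 23: L{8*cos(23t)*u(t)} = 8s/(s^2+529)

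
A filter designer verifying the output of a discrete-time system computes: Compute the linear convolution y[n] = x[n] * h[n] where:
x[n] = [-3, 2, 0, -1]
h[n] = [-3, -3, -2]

y[n] = sum_k x[k]*h[n-k]. Output length = len(x) + len(h) - 1 = 4 + 3 - 1 = 6.
y[0] = -3*-3 = 9
y[1] = 2*-3 + -3*-3 = 3
y[2] = 0*-3 + 2*-3 + -3*-2 = 0
y[3] = -1*-3 + 0*-3 + 2*-2 = -1
y[4] = -1*-3 + 0*-2 = 3
y[5] = -1*-2 = 2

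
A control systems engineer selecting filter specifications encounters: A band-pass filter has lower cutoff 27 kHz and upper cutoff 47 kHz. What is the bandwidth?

Bandwidth = f_high - f_low
= 47 kHz - 27 kHz = 20 kHz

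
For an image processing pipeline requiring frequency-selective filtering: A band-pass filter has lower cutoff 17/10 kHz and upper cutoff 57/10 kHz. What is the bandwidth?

Bandwidth = f_high - f_low
= 57/10 kHz - 17/10 kHz = 4 kHz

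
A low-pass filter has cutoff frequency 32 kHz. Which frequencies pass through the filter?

A low-pass filter passes all frequencies below the cutoff frequency 32 kHz and attenuates higher frequencies.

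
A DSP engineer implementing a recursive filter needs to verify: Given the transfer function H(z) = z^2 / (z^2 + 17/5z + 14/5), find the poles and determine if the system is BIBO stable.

Poles are roots of the denominator: z^2 + 17/5z + 14/5 = 0.
Quadratic formula: z = [-(17/5) +/- sqrt((17/5)^2 - 4*(14/5))] / 2
Discriminant = 289/25 - 56/5 = 9/25; sqrt = 3/5.
z = (-17/5 +/- 3/5) / 2 => z = -7/5 or z = -2.
|p1| = 2, |p2| = 7/5.
For BIBO stability, all poles must lie inside the unit circle (|p| < 1).
System is UNSTABLE since at least one |p| >= 1.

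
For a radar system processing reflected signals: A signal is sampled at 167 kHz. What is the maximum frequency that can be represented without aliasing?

The maximum frequency that can be represented without aliasing
is the Nyquist frequency: f_max = f_s / 2 = 167 kHz / 2 = 167/2 kHz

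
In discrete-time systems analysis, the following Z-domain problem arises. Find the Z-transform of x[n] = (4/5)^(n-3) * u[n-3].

Time-shifting property: if X(z) = Z{x[n]}, then Z{x[n-d]} = z^(-d) * X(z)
X(z) = z/(z - 4/5) for x[n] = (4/5)^n * u[n]
Z{x[n-3]} = z^(-3) * z/(z - 4/5) = z^(-2)/(z - 4/5)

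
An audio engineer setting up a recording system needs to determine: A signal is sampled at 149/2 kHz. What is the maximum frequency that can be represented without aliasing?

The maximum frequency that can be represented without aliasing
is the Nyquist frequency: f_max = f_s / 2 = 149/2 kHz / 2 = 149/4 kHz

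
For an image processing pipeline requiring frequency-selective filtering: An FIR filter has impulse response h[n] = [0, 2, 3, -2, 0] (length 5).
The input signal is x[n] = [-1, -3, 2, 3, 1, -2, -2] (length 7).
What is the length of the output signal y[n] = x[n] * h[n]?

For linear convolution, the output length is:
len(y) = len(x) + len(h) - 1 = 7 + 5 - 1 = 11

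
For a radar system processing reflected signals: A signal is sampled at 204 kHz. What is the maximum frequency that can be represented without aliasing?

The maximum frequency that can be represented without aliasing
is the Nyquist frequency: f_max = f_s / 2 = 204 kHz / 2 = 102 kHz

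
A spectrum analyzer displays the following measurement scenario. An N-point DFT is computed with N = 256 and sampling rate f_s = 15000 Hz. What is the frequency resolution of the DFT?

DFT frequency resolution = f_s / N
= 15000 / 256 = 1875/32 Hz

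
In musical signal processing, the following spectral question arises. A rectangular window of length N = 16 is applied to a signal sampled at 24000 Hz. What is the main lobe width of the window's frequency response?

For a rectangular window of length N,
the main lobe width in frequency is 2*f_s/N.
= 2*24000/16 = 3000 Hz
This determines the minimum frequency separation for resolving two sinusoids.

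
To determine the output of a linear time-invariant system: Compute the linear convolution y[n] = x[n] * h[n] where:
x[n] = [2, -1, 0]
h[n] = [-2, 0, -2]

y[n] = sum_k x[k]*h[n-k]. Output length = len(x) + len(h) - 1 = 3 + 3 - 1 = 5.
y[0] = 2*-2 = -4
y[1] = -1*-2 + 2*0 = 2
y[2] = 0*-2 + -1*0 + 2*-2 = -4
y[3] = 0*0 + -1*-2 = 2
y[4] = 0*-2 = 0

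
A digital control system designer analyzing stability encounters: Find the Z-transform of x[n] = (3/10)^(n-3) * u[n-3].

Time-shifting property: if X(z) = Z{x[n]}, then Z{x[n-d]} = z^(-d) * X(z)
X(z) = z/(z - 3/10) for x[n] = (3/10)^n * u[n]
Z{x[n-3]} = z^(-3) * z/(z - 3/10) = z^(-2)/(z - 3/10)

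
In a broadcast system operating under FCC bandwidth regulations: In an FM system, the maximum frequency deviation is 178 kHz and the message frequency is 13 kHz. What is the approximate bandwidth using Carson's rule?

Carson's rule: BW = 2*(delta_f + f_m)
= 2*(178 + 13) kHz = 382 kHz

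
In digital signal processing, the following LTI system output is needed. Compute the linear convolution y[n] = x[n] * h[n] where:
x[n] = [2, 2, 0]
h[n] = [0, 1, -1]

y[n] = sum_k x[k]*h[n-k]. Output length = len(x) + len(h) - 1 = 3 + 3 - 1 = 5.
y[0] = 2*0 = 0
y[1] = 2*0 + 2*1 = 2
y[2] = 0*0 + 2*1 + 2*-1 = 0
y[3] = 0*1 + 2*-1 = -2
y[4] = 0*-1 = 0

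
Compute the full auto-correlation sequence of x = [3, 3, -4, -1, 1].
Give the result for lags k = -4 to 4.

r_xx[k] = sum_m x[m]*x[m+k], indexed from 0, for k = -4 to 4:
  r_xx[-4] = x[4]*x[0] = 3
  r_xx[-3] = x[3]*x[0] + x[4]*x[1] = 0
  r_xx[-2] = x[2]*x[0] + x[3]*x[1] + x[4]*x[2] = -19
  r_xx[-1] = x[1]*x[0] + x[2]*x[1] + x[3]*x[2] + x[4]*x[3] = 0
  r_xx[0] = x[0]*x[0] + x[1]*x[1] + x[2]*x[2] + x[3]*x[3] + x[4]*x[4] = 36
  r_xx[1] = x[0]*x[1] + x[1]*x[2] + x[2]*x[3] + x[3]*x[4] = 0
  r_xx[2] = x[0]*x[2] + x[1]*x[3] + x[2]*x[4] = -19
  r_xx[3] = x[0]*x[3] + x[1]*x[4] = 0
  r_xx[4] = x[0]*x[4] = 3
r_xx = [3, 0, -19, 0, 36, 0, -19, 0, 3]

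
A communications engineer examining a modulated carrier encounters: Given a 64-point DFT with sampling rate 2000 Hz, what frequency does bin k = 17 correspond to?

The frequency of DFT bin k is: f_k = k * f_s / N
f_17 = 17 * 2000 / 64 = 2125/4 Hz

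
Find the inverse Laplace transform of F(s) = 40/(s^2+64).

Standard pair: w/(s^2+w^2) <-> sin(wt)*u(t)
Recognize w^2 = 64, so w = 8; numerator 40 = 5*8.
f(t) = 5*sin(8t)*u(t)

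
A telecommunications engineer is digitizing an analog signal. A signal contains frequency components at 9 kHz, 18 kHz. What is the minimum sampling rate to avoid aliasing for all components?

The highest frequency component is f_max = 18 kHz.
Nyquist rate = 2 * f_max = 2 * 18 kHz = 36 kHz.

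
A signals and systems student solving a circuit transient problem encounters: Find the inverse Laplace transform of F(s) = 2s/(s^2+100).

Standard pair: s/(s^2+w^2) <-> cos(wt)*u(t)
With k=2, w=10: f(t) = 2*cos(10t)*u(t)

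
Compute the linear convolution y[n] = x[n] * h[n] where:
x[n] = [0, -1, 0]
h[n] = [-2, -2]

y[n] = sum_k x[k]*h[n-k]. Output length = len(x) + len(h) - 1 = 3 + 2 - 1 = 4.
y[0] = 0*-2 = 0
y[1] = -1*-2 + 0*-2 = 2
y[2] = 0*-2 + -1*-2 = 2
y[3] = 0*-2 = 0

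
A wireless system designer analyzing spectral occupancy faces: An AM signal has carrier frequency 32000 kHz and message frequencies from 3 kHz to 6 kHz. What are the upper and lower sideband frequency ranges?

Upper sideband (USB) = fc + [fm_low, fm_high] = 32000 + [3, 6] = [32003, 32006] kHz
Lower sideband (LSB) = fc - [fm_high, fm_low] = 32000 - [6, 3] = [31994, 31997] kHz
Total occupied spectrum: 31994 kHz to 32006 kHz (plus carrier at 32000 kHz)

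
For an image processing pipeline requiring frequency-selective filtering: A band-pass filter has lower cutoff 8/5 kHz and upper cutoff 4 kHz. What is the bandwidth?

Bandwidth = f_high - f_low
= 4 kHz - 8/5 kHz = 12/5 kHz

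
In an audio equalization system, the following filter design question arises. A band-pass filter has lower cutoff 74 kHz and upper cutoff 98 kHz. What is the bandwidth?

Bandwidth = f_high - f_low
= 98 kHz - 74 kHz = 24 kHz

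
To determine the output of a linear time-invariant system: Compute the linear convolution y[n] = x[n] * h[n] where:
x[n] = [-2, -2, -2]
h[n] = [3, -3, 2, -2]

y[n] = sum_k x[k]*h[n-k]. Output length = len(x) + len(h) - 1 = 3 + 4 - 1 = 6.
y[0] = -2*3 = -6
y[1] = -2*3 + -2*-3 = 0
y[2] = -2*3 + -2*-3 + -2*2 = -4
y[3] = -2*-3 + -2*2 + -2*-2 = 6
y[4] = -2*2 + -2*-2 = 0
y[5] = -2*-2 = 4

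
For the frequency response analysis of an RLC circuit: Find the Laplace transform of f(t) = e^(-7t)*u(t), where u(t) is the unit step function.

Standard Laplace transform pair:
e^(-at)*u(t) <-> 1/(s+a)
With a = 7: L{e^(-7t)*u(t)} = 1/(s+7), ROC: Re(s) > -7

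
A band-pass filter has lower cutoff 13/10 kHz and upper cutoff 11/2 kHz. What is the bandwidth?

Bandwidth = f_high - f_low
= 11/2 kHz - 13/10 kHz = 21/5 kHz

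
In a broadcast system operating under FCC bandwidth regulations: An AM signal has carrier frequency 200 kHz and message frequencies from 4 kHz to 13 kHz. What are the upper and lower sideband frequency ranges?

Upper sideband (USB) = fc + [fm_low, fm_high] = 200 + [4, 13] = [204, 213] kHz
Lower sideband (LSB) = fc - [fm_high, fm_low] = 200 - [13, 4] = [187, 196] kHz
Total occupied spectrum: 187 kHz to 213 kHz (plus carrier at 200 kHz)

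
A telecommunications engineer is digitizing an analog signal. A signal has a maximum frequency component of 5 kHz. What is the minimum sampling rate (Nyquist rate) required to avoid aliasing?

By the Nyquist-Shannon sampling theorem,
the minimum sampling rate (Nyquist rate) must be at least 2 * f_max.
Nyquist rate = 2 * 5 kHz = 10 kHz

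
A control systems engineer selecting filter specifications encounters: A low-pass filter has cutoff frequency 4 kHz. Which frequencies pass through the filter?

A low-pass filter passes all frequencies below the cutoff frequency 4 kHz and attenuates higher frequencies.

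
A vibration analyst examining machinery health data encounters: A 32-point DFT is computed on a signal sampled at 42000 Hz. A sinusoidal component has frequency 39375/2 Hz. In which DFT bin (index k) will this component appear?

DFT frequency resolution = f_s/N = 42000/32 = 2625/2 Hz
Bin index k = f_signal / resolution = 39375/2 / 2625/2 = 15
The signal frequency 39375/2 Hz falls in DFT bin k = 15.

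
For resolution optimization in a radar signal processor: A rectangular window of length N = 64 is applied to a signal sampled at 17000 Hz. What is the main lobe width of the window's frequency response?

For a rectangular window of length N,
the main lobe width in frequency is 2*f_s/N.
= 2*17000/64 = 2125/4 Hz
This determines the minimum frequency separation for resolving two sinusoids.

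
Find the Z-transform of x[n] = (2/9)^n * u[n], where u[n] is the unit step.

The Z-transform of a^n * u[n] is z/(z-a) for |z| > |a|.
Here a = 2/9, so X(z) = z/(z - (2/9)) = 9z/(9z - 2)
ROC: |z| > 2/9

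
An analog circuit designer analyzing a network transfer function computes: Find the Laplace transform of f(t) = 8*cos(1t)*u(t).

Standard pair: cos(wt)*u(t) <-> s/(s^2+w^2)
With w = 1: L{8*cos(1t)*u(t)} = 8s/(s^2+1)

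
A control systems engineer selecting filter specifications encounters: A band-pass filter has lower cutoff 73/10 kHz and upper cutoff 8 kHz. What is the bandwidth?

Bandwidth = f_high - f_low
= 8 kHz - 73/10 kHz = 7/10 kHz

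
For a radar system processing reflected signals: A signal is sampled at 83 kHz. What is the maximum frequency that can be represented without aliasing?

The maximum frequency that can be represented without aliasing
is the Nyquist frequency: f_max = f_s / 2 = 83 kHz / 2 = 83/2 kHz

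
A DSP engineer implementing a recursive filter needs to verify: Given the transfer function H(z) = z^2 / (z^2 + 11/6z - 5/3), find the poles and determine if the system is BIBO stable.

Poles are roots of the denominator: z^2 + 11/6z - 5/3 = 0.
Quadratic formula: z = [-(11/6) +/- sqrt((11/6)^2 - 4*(-5/3))] / 2
Discriminant = 121/36 + 20/3 = 361/36; sqrt = 19/6.
z = (-11/6 +/- 19/6) / 2 => z = 2/3 or z = -5/2.
|p1| = 5/2, |p2| = 2/3.
For BIBO stability, all poles must lie inside the unit circle (|p| < 1).
System is UNSTABLE since at least one |p| >= 1.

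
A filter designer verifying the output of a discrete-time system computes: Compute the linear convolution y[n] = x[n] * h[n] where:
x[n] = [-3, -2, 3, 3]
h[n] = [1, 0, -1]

y[n] = sum_k x[k]*h[n-k]. Output length = len(x) + len(h) - 1 = 4 + 3 - 1 = 6.
y[0] = -3*1 = -3
y[1] = -2*1 + -3*0 = -2
y[2] = 3*1 + -2*0 + -3*-1 = 6
y[3] = 3*1 + 3*0 + -2*-1 = 5
y[4] = 3*0 + 3*-1 = -3
y[5] = 3*-1 = -3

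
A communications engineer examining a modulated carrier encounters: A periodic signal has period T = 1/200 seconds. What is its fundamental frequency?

The fundamental frequency is the reciprocal of the period.
f = 1/T = 1/(1/200) = 200 Hz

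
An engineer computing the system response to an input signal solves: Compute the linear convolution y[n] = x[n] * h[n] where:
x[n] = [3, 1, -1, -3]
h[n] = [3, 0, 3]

y[n] = sum_k x[k]*h[n-k]. Output length = len(x) + len(h) - 1 = 4 + 3 - 1 = 6.
y[0] = 3*3 = 9
y[1] = 1*3 + 3*0 = 3
y[2] = -1*3 + 1*0 + 3*3 = 6
y[3] = -3*3 + -1*0 + 1*3 = -6
y[4] = -3*0 + -1*3 = -3
y[5] = -3*3 = -9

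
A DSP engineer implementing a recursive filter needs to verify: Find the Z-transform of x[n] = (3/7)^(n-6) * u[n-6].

Time-shifting property: if X(z) = Z{x[n]}, then Z{x[n-d]} = z^(-d) * X(z)
X(z) = z/(z - 3/7) for x[n] = (3/7)^n * u[n]
Z{x[n-6]} = z^(-6) * z/(z - 3/7) = z^(-5)/(z - 3/7)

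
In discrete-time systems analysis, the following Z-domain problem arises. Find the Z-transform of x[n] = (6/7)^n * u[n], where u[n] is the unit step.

The Z-transform of a^n * u[n] is z/(z-a) for |z| > |a|.
Here a = 6/7, so X(z) = z/(z - (6/7)) = 7z/(7z - 6)
ROC: |z| > 6/7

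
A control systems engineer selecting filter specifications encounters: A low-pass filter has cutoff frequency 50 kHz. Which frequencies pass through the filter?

A low-pass filter passes all frequencies below the cutoff frequency 50 kHz and attenuates higher frequencies.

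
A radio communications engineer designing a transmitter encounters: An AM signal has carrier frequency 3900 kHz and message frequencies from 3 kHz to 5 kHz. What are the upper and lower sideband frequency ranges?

Upper sideband (USB) = fc + [fm_low, fm_high] = 3900 + [3, 5] = [3903, 3905] kHz
Lower sideband (LSB) = fc - [fm_high, fm_low] = 3900 - [5, 3] = [3895, 3897] kHz
Total occupied spectrum: 3895 kHz to 3905 kHz (plus carrier at 3900 kHz)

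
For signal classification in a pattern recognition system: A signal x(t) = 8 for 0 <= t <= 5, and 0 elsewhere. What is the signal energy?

Energy = integral of |x(t)|^2 dt over the signal duration
= 8^2 * 5 = 64 * 5 = 320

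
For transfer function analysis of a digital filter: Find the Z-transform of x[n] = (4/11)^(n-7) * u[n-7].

Time-shifting property: if X(z) = Z{x[n]}, then Z{x[n-d]} = z^(-d) * X(z)
X(z) = z/(z - 4/11) for x[n] = (4/11)^n * u[n]
Z{x[n-7]} = z^(-7) * z/(z - 4/11) = z^(-6)/(z - 4/11)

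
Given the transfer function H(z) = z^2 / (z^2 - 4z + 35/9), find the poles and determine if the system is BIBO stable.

Poles are roots of the denominator: z^2 - 4z + 35/9 = 0.
Quadratic formula: z = [-(-4) +/- sqrt((-4)^2 - 4*(35/9))] / 2
Discriminant = 16 - 140/9 = 4/9; sqrt = 2/3.
z = (4 +/- 2/3) / 2 => z = 7/3 or z = 5/3.
|p1| = 5/3, |p2| = 7/3.
For BIBO stability, all poles must lie inside the unit circle (|p| < 1).
System is UNSTABLE since at least one |p| >= 1.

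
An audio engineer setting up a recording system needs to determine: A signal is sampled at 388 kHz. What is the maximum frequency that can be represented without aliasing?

The maximum frequency that can be represented without aliasing
is the Nyquist frequency: f_max = f_s / 2 = 388 kHz / 2 = 194 kHz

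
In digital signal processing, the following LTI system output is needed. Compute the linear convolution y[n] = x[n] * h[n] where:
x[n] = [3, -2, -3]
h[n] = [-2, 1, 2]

y[n] = sum_k x[k]*h[n-k]. Output length = len(x) + len(h) - 1 = 3 + 3 - 1 = 5.
y[0] = 3*-2 = -6
y[1] = -2*-2 + 3*1 = 7
y[2] = -3*-2 + -2*1 + 3*2 = 10
y[3] = -3*1 + -2*2 = -7
y[4] = -3*2 = -6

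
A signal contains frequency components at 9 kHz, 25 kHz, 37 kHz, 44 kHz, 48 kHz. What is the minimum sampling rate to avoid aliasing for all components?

The highest frequency component is f_max = 48 kHz.
Nyquist rate = 2 * f_max = 2 * 48 kHz = 96 kHz.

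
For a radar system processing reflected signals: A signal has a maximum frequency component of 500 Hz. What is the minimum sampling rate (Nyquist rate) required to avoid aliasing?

By the Nyquist-Shannon sampling theorem,
the minimum sampling rate (Nyquist rate) must be at least 2 * f_max.
Nyquist rate = 2 * 500 Hz = 1000 Hz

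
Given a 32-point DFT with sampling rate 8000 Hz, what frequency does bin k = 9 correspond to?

The frequency of DFT bin k is: f_k = k * f_s / N
f_9 = 9 * 8000 / 32 = 2250 Hz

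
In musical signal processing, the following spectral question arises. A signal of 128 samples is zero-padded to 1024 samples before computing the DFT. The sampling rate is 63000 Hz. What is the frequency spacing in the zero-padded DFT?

Original DFT: N = 128, resolution = f_s/N = 63000/128 = 7875/16 Hz
Zero-padded DFT: N = 1024, resolution = f_s/N = 63000/1024 = 7875/128 Hz
Zero-padding interpolates the spectrum (finer frequency grid)
but does NOT improve the true spectral resolution (ability to resolve close frequencies).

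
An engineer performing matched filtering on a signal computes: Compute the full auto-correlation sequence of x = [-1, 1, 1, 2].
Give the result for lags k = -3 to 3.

r_xx[k] = sum_m x[m]*x[m+k], indexed from 0, for k = -3 to 3:
  r_xx[-3] = x[3]*x[0] = -2
  r_xx[-2] = x[2]*x[0] + x[3]*x[1] = 1
  r_xx[-1] = x[1]*x[0] + x[2]*x[1] + x[3]*x[2] = 2
  r_xx[0] = x[0]*x[0] + x[1]*x[1] + x[2]*x[2] + x[3]*x[3] = 7
  r_xx[1] = x[0]*x[1] + x[1]*x[2] + x[2]*x[3] = 2
  r_xx[2] = x[0]*x[2] + x[1]*x[3] = 1
  r_xx[3] = x[0]*x[3] = -2
r_xx = [-2, 1, 2, 7, 2, 1, -2]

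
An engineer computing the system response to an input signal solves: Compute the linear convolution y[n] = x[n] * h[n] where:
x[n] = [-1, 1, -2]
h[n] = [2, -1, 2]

y[n] = sum_k x[k]*h[n-k]. Output length = len(x) + len(h) - 1 = 3 + 3 - 1 = 5.
y[0] = -1*2 = -2
y[1] = 1*2 + -1*-1 = 3
y[2] = -2*2 + 1*-1 + -1*2 = -7
y[3] = -2*-1 + 1*2 = 4
y[4] = -2*2 = -4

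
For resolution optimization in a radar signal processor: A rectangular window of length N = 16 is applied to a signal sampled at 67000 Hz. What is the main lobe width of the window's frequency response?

For a rectangular window of length N,
the main lobe width in frequency is 2*f_s/N.
= 2*67000/16 = 8375 Hz
This determines the minimum frequency separation for resolving two sinusoids.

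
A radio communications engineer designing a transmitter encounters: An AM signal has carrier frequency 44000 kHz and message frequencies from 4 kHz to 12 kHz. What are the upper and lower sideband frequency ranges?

Upper sideband (USB) = fc + [fm_low, fm_high] = 44000 + [4, 12] = [44004, 44012] kHz
Lower sideband (LSB) = fc - [fm_high, fm_low] = 44000 - [12, 4] = [43988, 43996] kHz
Total occupied spectrum: 43988 kHz to 44012 kHz (plus carrier at 44000 kHz)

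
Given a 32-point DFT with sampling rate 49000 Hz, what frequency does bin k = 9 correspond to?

The frequency of DFT bin k is: f_k = k * f_s / N
f_9 = 9 * 49000 / 32 = 55125/4 Hz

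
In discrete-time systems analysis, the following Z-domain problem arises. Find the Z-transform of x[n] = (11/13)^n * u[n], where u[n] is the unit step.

The Z-transform of a^n * u[n] is z/(z-a) for |z| > |a|.
Here a = 11/13, so X(z) = z/(z - (11/13)) = 13z/(13z - 11)
ROC: |z| > 11/13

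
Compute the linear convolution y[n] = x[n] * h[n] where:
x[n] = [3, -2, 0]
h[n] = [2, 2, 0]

y[n] = sum_k x[k]*h[n-k]. Output length = len(x) + len(h) - 1 = 3 + 3 - 1 = 5.
y[0] = 3*2 = 6
y[1] = -2*2 + 3*2 = 2
y[2] = 0*2 + -2*2 + 3*0 = -4
y[3] = 0*2 + -2*0 = 0
y[4] = 0*0 = 0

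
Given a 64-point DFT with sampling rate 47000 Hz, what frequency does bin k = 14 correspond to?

The frequency of DFT bin k is: f_k = k * f_s / N
f_14 = 14 * 47000 / 64 = 41125/4 Hz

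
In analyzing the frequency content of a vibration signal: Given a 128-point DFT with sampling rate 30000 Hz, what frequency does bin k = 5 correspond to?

The frequency of DFT bin k is: f_k = k * f_s / N
f_5 = 5 * 30000 / 128 = 9375/8 Hz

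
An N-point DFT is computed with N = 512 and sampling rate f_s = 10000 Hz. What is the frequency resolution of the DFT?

DFT frequency resolution = f_s / N
= 10000 / 512 = 625/32 Hz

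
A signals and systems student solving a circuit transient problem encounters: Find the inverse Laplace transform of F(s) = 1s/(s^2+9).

Standard pair: s/(s^2+w^2) <-> cos(wt)*u(t)
With k=1, w=3: f(t) = cos(3t)*u(t)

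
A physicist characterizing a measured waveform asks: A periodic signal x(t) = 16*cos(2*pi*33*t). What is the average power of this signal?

Average power of A*cos(wt) is A^2/2.
P = 16^2 / 2 = 256/2 = 128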